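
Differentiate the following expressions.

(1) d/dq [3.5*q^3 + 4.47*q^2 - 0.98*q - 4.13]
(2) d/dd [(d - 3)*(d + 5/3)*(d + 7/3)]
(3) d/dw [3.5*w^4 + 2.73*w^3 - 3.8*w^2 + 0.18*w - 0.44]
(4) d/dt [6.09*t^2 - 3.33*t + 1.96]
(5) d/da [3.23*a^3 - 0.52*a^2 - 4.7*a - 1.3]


(1) = 10.5*q^2 + 8.94*q - 0.98
(2) = 3*d^2 + 2*d - 73/9
(3) = 14.0*w^3 + 8.19*w^2 - 7.6*w + 0.18
(4) = 12.18*t - 3.33
(5) = 9.69*a^2 - 1.04*a - 4.7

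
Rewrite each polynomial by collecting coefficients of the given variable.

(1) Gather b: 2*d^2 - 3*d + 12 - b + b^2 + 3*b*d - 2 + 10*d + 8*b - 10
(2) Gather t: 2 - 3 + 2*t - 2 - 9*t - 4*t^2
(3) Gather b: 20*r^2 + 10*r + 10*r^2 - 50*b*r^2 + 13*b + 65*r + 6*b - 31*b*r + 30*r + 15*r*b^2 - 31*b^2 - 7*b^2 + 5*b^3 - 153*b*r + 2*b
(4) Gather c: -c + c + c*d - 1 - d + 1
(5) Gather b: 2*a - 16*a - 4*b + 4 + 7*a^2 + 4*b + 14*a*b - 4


(1) = b^2 + b*(3*d + 7) + 2*d^2 + 7*d
(2) = -4*t^2 - 7*t - 3
(3) = 5*b^3 + b^2*(15*r - 38) + b*(-50*r^2 - 184*r + 21) + 30*r^2 + 105*r
(4) = c*d - d
(5) = 7*a^2 + 14*a*b - 14*a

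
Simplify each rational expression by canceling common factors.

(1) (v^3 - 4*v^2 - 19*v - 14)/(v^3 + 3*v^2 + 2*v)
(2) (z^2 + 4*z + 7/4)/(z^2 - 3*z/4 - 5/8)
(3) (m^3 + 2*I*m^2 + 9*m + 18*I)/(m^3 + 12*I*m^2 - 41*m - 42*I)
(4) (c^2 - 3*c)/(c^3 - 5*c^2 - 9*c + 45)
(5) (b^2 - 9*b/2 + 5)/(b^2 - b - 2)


(1) = (v - 7)/v
(2) = (4*z + 14)/(4*z - 5)
(3) = (m - 3*I)/(m + 7*I)
(4) = c/(c^2 - 2*c - 15)
(5) = (2*b - 5)/(2*b + 2)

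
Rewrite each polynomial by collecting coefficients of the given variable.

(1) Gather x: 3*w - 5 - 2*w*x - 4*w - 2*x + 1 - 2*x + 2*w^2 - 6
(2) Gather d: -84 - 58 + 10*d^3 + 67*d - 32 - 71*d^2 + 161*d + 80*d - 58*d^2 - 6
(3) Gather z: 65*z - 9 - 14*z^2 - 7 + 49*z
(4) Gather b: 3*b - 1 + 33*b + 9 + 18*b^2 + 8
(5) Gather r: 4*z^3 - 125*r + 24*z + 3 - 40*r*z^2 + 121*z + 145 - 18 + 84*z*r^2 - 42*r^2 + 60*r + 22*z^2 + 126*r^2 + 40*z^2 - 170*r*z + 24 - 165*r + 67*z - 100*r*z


(1) = 2*w^2 - w + x*(-2*w - 4) - 10
(2) = 10*d^3 - 129*d^2 + 308*d - 180
(3) = -14*z^2 + 114*z - 16
(4) = 18*b^2 + 36*b + 16
(5) = r^2*(84*z + 84) + r*(-40*z^2 - 270*z - 230) + 4*z^3 + 62*z^2 + 212*z + 154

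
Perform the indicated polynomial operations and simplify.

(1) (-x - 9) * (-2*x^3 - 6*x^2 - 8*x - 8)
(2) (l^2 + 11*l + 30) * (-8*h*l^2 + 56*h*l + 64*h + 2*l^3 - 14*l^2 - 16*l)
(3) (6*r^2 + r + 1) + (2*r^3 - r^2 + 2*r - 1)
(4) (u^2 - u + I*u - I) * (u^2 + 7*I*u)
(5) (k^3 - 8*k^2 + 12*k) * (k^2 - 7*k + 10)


(1) = 2*x^4 + 24*x^3 + 62*x^2 + 80*x + 72
(2) = -8*h*l^4 - 32*h*l^3 + 440*h*l^2 + 2384*h*l + 1920*h + 2*l^5 + 8*l^4 - 110*l^3 - 596*l^2 - 480*l
(3) = 2*r^3 + 5*r^2 + 3*r
(4) = u^4 - u^3 + 8*I*u^3 - 7*u^2 - 8*I*u^2 + 7*u
(5) = k^5 - 15*k^4 + 78*k^3 - 164*k^2 + 120*k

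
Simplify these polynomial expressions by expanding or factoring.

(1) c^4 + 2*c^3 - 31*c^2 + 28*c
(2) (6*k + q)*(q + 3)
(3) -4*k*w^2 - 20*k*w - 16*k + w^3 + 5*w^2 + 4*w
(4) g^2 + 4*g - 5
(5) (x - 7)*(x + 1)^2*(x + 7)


(1) = c*(c - 4)*(c - 1)*(c + 7)
(2) = 6*k*q + 18*k + q^2 + 3*q
(3) = (-4*k + w)*(w + 1)*(w + 4)
(4) = (g - 1)*(g + 5)
(5) = x^4 + 2*x^3 - 48*x^2 - 98*x - 49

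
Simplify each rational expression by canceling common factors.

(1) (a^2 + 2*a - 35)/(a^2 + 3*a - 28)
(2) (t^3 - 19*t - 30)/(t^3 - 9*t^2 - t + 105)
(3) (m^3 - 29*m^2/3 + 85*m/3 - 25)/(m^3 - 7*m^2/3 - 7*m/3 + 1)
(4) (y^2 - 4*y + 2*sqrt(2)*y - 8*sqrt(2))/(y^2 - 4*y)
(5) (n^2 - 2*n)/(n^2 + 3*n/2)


(1) = (a - 5)/(a - 4)
(2) = (t + 2)/(t - 7)
(3) = (3*m^2 - 20*m + 25)/(3*m^2 + 2*m - 1)
(4) = (y + 2*sqrt(2))/y
(5) = (2*n - 4)/(2*n + 3)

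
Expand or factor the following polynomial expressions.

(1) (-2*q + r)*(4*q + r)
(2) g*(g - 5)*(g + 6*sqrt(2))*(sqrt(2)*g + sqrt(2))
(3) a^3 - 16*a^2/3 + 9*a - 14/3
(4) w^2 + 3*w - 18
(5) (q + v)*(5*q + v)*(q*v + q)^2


(1) = -8*q^2 + 2*q*r + r^2
(2) = sqrt(2)*g^4 - 4*sqrt(2)*g^3 + 12*g^3 - 48*g^2 - 5*sqrt(2)*g^2 - 60*g
(3) = (a - 7/3)*(a - 2)*(a - 1)
(4) = (w - 3)*(w + 6)
(5) = 5*q^4*v^2 + 10*q^4*v + 5*q^4 + 6*q^3*v^3 + 12*q^3*v^2 + 6*q^3*v + q^2*v^4 + 2*q^2*v^3 + q^2*v^2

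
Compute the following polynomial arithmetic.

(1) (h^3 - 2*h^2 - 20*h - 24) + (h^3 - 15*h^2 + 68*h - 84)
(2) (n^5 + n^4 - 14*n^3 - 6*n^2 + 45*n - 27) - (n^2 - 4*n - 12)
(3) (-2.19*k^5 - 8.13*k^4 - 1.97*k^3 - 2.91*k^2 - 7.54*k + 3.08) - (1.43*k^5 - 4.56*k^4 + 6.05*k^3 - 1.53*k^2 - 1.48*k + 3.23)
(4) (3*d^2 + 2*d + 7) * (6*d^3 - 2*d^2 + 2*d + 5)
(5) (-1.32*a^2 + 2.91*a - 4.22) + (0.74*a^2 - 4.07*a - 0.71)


(1) = 2*h^3 - 17*h^2 + 48*h - 108
(2) = n^5 + n^4 - 14*n^3 - 7*n^2 + 49*n - 15
(3) = -3.62*k^5 - 3.57*k^4 - 8.02*k^3 - 1.38*k^2 - 6.06*k - 0.15
(4) = 18*d^5 + 6*d^4 + 44*d^3 + 5*d^2 + 24*d + 35
(5) = -0.58*a^2 - 1.16*a - 4.93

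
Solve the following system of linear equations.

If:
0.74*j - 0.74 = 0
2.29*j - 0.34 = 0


Then:
No Solution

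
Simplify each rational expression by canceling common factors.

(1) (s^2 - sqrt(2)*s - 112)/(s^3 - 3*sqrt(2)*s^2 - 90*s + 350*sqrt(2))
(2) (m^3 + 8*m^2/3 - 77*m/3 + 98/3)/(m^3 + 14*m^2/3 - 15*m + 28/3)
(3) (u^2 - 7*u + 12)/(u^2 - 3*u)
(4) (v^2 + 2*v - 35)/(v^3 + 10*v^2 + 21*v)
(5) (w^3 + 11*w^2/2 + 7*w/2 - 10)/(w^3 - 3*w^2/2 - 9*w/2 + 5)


(1) = (s - 8*sqrt(2))/(s^2 - 10*sqrt(2)*s + 50)
(2) = (3*m^2 - 13*m + 14)/(3*m^2 - 7*m + 4)
(3) = (u - 4)/u
(4) = (v - 5)/(v^2 + 3*v)
(5) = (2*w^2 + 13*w + 20)/(2*w^2 - w - 10)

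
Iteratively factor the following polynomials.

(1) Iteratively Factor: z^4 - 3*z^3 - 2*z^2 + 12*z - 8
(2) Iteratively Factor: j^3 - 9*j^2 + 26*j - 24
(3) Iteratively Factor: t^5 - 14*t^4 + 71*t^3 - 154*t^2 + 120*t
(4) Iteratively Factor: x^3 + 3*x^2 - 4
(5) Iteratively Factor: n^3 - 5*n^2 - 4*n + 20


(1) = (z + 2)*(z^3 - 5*z^2 + 8*z - 4) = (z - 2)*(z + 2)*(z^2 - 3*z + 2) = (z - 2)^2*(z + 2)*(z - 1)
(2) = (j - 2)*(j^2 - 7*j + 12) = (j - 4)*(j - 2)*(j - 3)
(3) = (t - 3)*(t^4 - 11*t^3 + 38*t^2 - 40*t) = (t - 3)*(t - 2)*(t^3 - 9*t^2 + 20*t) = (t - 4)*(t - 3)*(t - 2)*(t^2 - 5*t) = t*(t - 4)*(t - 3)*(t - 2)*(t - 5)
(4) = (x + 2)*(x^2 + x - 2) = (x + 2)^2*(x - 1)
(5) = (n - 5)*(n^2 - 4) = (n - 5)*(n - 2)*(n + 2)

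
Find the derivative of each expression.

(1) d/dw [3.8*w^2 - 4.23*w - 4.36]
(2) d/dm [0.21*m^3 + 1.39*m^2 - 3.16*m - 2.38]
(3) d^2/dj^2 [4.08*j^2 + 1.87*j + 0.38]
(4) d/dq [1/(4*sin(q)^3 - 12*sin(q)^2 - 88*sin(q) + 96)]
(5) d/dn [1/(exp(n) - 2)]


(1) = 7.6*w - 4.23
(2) = 0.63*m^2 + 2.78*m - 3.16
(3) = 8.16000000000000
(4) = (-3*sin(q)^2 + 6*sin(q) + 22)*cos(q)/(4*(sin(q)^3 - 3*sin(q)^2 - 22*sin(q) + 24)^2)
(5) = -exp(n)/(exp(n) - 2)^2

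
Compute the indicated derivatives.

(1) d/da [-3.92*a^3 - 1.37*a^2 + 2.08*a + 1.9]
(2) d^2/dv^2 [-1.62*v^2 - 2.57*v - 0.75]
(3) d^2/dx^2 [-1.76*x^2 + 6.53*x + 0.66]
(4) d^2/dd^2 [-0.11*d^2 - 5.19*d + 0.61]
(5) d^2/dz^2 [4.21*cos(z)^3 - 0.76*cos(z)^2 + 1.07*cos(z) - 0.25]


(1) = -11.76*a^2 - 2.74*a + 2.08
(2) = -3.24000000000000
(3) = -3.52000000000000
(4) = -0.220000000000000
(5) = -4.2275*cos(z) + 1.52*cos(2*z) - 9.4725*cos(3*z)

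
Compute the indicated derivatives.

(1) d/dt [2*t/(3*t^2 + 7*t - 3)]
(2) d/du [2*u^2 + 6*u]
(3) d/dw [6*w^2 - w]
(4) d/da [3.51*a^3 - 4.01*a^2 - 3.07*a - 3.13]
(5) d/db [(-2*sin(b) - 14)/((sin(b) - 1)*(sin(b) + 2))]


(1) = 6*(-t^2 - 1)/(9*t^4 + 42*t^3 + 31*t^2 - 42*t + 9)
(2) = 4*u + 6
(3) = 12*w - 1
(4) = 10.53*a^2 - 8.02*a - 3.07
(5) = 2*(sin(b)^2 + 14*sin(b) + 9)*cos(b)/((sin(b) - 1)^2*(sin(b) + 2)^2)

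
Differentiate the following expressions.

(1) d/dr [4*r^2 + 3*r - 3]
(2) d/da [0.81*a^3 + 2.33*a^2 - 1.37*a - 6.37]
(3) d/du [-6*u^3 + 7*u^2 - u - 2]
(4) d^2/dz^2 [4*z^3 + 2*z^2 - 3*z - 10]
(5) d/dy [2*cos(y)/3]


(1) = 8*r + 3
(2) = 2.43*a^2 + 4.66*a - 1.37
(3) = -18*u^2 + 14*u - 1
(4) = 24*z + 4
(5) = -2*sin(y)/3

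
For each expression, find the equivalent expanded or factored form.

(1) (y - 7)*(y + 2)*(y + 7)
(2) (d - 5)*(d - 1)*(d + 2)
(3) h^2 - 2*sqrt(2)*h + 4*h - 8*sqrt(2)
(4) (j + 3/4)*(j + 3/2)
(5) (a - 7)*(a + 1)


(1) = y^3 + 2*y^2 - 49*y - 98
(2) = d^3 - 4*d^2 - 7*d + 10
(3) = (h + 4)*(h - 2*sqrt(2))
(4) = j^2 + 9*j/4 + 9/8
(5) = a^2 - 6*a - 7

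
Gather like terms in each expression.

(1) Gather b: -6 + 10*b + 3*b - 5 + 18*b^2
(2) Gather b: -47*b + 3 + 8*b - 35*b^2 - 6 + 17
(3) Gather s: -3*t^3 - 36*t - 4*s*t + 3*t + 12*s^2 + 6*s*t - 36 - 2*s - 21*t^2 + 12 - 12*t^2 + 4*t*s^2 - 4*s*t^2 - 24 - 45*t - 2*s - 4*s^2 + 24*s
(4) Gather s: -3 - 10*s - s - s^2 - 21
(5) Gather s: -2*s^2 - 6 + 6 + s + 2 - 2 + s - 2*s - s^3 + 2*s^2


(1) = 18*b^2 + 13*b - 11
(2) = -35*b^2 - 39*b + 14
(3) = s^2*(4*t + 8) + s*(-4*t^2 + 2*t + 20) - 3*t^3 - 33*t^2 - 78*t - 48
(4) = -s^2 - 11*s - 24
(5) = -s^3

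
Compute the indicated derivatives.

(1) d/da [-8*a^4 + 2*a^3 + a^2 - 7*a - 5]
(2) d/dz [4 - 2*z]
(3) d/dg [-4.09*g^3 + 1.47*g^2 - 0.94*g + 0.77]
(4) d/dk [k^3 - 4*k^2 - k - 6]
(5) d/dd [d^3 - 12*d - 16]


(1) = -32*a^3 + 6*a^2 + 2*a - 7
(2) = -2
(3) = -12.27*g^2 + 2.94*g - 0.94
(4) = 3*k^2 - 8*k - 1
(5) = 3*d^2 - 12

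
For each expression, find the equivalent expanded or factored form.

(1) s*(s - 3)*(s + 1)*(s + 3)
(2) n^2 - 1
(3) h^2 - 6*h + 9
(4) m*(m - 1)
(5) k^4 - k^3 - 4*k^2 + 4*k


(1) = s^4 + s^3 - 9*s^2 - 9*s
(2) = (n - 1)*(n + 1)
(3) = (h - 3)^2
(4) = m^2 - m
(5) = k*(k - 2)*(k - 1)*(k + 2)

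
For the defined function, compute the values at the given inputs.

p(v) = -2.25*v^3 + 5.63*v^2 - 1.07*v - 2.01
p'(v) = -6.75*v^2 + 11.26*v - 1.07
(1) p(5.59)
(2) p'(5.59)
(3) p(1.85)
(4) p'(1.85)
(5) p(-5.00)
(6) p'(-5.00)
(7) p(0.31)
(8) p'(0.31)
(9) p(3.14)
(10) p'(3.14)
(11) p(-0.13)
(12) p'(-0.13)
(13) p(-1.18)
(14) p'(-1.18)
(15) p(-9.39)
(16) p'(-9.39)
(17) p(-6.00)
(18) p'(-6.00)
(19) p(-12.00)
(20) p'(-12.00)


(1) = -225.09
(2) = -149.05
(3) = 1.03
(4) = -3.34
(5) = 425.34
(6) = -226.12
(7) = -1.87
(8) = 1.77
(9) = -19.52
(10) = -32.27
(11) = -1.77
(12) = -2.65
(13) = 10.79
(14) = -23.76
(15) = 2367.30
(16) = -701.96
(17) = 693.09
(18) = -311.63
(19) = 4709.55
(20) = -1108.19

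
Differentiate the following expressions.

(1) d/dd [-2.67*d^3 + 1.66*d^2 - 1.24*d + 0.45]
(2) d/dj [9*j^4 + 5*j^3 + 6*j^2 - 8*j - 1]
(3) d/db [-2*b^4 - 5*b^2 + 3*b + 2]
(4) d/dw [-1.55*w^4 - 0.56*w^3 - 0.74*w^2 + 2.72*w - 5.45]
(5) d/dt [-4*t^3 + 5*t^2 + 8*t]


(1) = -8.01*d^2 + 3.32*d - 1.24
(2) = 36*j^3 + 15*j^2 + 12*j - 8
(3) = -8*b^3 - 10*b + 3
(4) = -6.2*w^3 - 1.68*w^2 - 1.48*w + 2.72
(5) = -12*t^2 + 10*t + 8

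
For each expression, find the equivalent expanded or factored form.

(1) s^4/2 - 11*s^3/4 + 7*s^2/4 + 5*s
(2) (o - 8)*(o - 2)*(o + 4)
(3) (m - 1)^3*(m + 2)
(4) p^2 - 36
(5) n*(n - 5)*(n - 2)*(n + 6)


(1) = s*(s/2 + 1/2)*(s - 4)*(s - 5/2)
(2) = o^3 - 6*o^2 - 24*o + 64
(3) = m^4 - m^3 - 3*m^2 + 5*m - 2
(4) = (p - 6)*(p + 6)
(5) = n^4 - n^3 - 32*n^2 + 60*n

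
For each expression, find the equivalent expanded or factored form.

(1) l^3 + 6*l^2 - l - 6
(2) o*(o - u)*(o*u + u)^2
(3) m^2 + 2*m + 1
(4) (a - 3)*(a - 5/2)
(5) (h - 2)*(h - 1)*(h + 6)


(1) = (l - 1)*(l + 1)*(l + 6)
(2) = o^4*u^2 - o^3*u^3 + 2*o^3*u^2 - 2*o^2*u^3 + o^2*u^2 - o*u^3
(3) = (m + 1)^2
(4) = a^2 - 11*a/2 + 15/2
(5) = h^3 + 3*h^2 - 16*h + 12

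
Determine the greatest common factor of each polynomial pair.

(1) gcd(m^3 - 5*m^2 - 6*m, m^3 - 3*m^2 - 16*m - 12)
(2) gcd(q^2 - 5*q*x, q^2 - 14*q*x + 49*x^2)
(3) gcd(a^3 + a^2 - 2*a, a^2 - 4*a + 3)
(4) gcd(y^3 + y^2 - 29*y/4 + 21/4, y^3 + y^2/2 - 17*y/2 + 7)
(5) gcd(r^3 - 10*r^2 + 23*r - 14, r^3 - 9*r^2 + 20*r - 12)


(1) = gcd(m*(m - 6)*(m + 1), (m - 6)*(m + 1)*(m + 2)) = m^2 - 5*m - 6
(2) = gcd(q*(q - 5*x), (q - 7*x)^2) = 1
(3) = a - 1
(4) = gcd((y - 3/2)*(y - 1)*(y + 7/2), (y - 2)*(y - 1)*(y + 7/2)) = y^2 + 5*y/2 - 7/2
(5) = r^2 - 3*r + 2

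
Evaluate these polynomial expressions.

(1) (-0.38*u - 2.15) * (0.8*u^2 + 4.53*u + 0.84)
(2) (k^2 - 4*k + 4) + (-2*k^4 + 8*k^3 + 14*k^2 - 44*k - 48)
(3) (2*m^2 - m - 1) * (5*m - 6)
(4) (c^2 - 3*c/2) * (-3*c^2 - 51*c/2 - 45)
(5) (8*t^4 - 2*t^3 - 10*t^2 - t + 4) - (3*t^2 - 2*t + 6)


(1) = -0.304*u^3 - 3.4414*u^2 - 10.0587*u - 1.806
(2) = -2*k^4 + 8*k^3 + 15*k^2 - 48*k - 44
(3) = 10*m^3 - 17*m^2 + m + 6
(4) = -3*c^4 - 21*c^3 - 27*c^2/4 + 135*c/2
(5) = 8*t^4 - 2*t^3 - 13*t^2 + t - 2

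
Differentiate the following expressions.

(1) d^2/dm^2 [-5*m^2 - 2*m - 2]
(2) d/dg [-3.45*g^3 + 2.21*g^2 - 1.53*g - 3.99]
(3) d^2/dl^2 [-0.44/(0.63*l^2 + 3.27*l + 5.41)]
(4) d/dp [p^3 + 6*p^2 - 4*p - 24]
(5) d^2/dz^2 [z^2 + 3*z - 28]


(1) = -10
(2) = -10.35*g^2 + 4.42*g - 1.53
(3) = (0.349272*l^2 + 1.812888*l - 0.44*(1.26*l + 3.27)*(2.52*l + 6.54) + 2.999304)/(0.63*l^2 + 3.27*l + 5.41)^3
(4) = 3*p^2 + 12*p - 4
(5) = 2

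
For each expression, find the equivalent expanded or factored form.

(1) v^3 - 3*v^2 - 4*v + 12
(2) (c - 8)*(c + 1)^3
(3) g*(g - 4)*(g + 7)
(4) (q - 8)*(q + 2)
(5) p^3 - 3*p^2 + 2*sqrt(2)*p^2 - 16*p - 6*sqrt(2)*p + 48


(1) = (v - 3)*(v - 2)*(v + 2)
(2) = c^4 - 5*c^3 - 21*c^2 - 23*c - 8
(3) = g^3 + 3*g^2 - 28*g
(4) = q^2 - 6*q - 16
(5) = (p - 3)*(p - 2*sqrt(2))*(p + 4*sqrt(2))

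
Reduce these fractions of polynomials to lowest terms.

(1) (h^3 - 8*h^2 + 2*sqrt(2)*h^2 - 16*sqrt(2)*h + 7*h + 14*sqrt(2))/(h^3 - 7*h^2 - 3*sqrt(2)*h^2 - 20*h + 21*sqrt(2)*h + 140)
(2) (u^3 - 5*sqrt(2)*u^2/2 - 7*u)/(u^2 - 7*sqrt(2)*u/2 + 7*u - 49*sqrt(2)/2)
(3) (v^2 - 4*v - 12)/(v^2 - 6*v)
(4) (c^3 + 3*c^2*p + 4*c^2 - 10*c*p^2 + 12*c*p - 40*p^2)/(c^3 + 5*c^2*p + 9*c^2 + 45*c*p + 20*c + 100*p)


(1) = (h - 1)/(h - 5*sqrt(2))
(2) = (4*u^2 + 4*sqrt(2)*u)/(4*u + 28)
(3) = (v + 2)/v
(4) = (c - 2*p)/(c + 5)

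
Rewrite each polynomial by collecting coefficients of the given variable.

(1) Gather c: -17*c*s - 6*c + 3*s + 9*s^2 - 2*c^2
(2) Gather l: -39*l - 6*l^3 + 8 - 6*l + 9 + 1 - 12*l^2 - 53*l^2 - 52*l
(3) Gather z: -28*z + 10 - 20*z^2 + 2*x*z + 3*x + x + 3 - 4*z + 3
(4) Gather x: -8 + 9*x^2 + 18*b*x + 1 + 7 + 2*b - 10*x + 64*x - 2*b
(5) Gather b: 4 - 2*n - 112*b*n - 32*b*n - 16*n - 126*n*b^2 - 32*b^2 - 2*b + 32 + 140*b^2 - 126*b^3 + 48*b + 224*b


(1) = -2*c^2 + c*(-17*s - 6) + 9*s^2 + 3*s
(2) = -6*l^3 - 65*l^2 - 97*l + 18
(3) = 4*x - 20*z^2 + z*(2*x - 32) + 16
(4) = 9*x^2 + x*(18*b + 54)
(5) = -126*b^3 + b^2*(108 - 126*n) + b*(270 - 144*n) - 18*n + 36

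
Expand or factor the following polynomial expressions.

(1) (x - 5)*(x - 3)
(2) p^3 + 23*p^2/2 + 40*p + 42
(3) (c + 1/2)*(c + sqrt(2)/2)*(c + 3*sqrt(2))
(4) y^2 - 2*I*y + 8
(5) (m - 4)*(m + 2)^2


(1) = x^2 - 8*x + 15
(2) = (p + 2)*(p + 7/2)*(p + 6)
(3) = c^3 + c^2/2 + 7*sqrt(2)*c^2/2 + 7*sqrt(2)*c/4 + 3*c + 3/2
(4) = (y - 4*I)*(y + 2*I)
(5) = m^3 - 12*m - 16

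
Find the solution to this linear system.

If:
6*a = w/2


Then:
a = w/12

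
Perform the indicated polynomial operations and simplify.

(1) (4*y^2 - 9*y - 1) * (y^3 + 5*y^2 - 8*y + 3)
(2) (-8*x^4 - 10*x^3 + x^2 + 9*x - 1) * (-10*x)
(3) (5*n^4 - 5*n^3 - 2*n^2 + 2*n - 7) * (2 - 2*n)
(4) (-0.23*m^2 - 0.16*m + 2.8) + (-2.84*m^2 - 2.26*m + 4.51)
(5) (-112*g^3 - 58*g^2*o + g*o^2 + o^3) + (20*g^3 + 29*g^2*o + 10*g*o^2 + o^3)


(1) = 4*y^5 + 11*y^4 - 78*y^3 + 79*y^2 - 19*y - 3
(2) = 80*x^5 + 100*x^4 - 10*x^3 - 90*x^2 + 10*x
(3) = -10*n^5 + 20*n^4 - 6*n^3 - 8*n^2 + 18*n - 14
(4) = -3.07*m^2 - 2.42*m + 7.31
(5) = -92*g^3 - 29*g^2*o + 11*g*o^2 + 2*o^3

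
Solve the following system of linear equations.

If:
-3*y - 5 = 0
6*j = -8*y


Then:
j = 20/9
y = -5/3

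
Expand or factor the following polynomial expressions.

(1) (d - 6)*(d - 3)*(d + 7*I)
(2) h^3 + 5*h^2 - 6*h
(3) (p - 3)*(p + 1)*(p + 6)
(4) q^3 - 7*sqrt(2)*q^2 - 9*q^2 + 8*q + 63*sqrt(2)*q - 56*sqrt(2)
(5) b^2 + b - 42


(1) = d^3 - 9*d^2 + 7*I*d^2 + 18*d - 63*I*d + 126*I
(2) = h*(h - 1)*(h + 6)
(3) = p^3 + 4*p^2 - 15*p - 18
(4) = (q - 8)*(q - 1)*(q - 7*sqrt(2))
(5) = (b - 6)*(b + 7)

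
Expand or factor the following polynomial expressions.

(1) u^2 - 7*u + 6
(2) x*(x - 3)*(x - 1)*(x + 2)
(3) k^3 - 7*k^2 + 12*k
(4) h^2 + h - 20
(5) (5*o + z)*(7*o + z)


(1) = (u - 6)*(u - 1)
(2) = x^4 - 2*x^3 - 5*x^2 + 6*x
(3) = k*(k - 4)*(k - 3)
(4) = (h - 4)*(h + 5)
(5) = 35*o^2 + 12*o*z + z^2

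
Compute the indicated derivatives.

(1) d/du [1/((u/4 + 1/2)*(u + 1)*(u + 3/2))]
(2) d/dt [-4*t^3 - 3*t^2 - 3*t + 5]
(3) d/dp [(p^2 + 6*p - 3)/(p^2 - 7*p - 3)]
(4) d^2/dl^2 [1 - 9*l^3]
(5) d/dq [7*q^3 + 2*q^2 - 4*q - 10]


(1) = 8*(-6*u^2 - 18*u - 13)/(4*u^6 + 36*u^5 + 133*u^4 + 258*u^3 + 277*u^2 + 156*u + 36)
(2) = -12*t^2 - 6*t - 3
(3) = 13*(-p^2 - 3)/(p^4 - 14*p^3 + 43*p^2 + 42*p + 9)
(4) = -54*l
(5) = 21*q^2 + 4*q - 4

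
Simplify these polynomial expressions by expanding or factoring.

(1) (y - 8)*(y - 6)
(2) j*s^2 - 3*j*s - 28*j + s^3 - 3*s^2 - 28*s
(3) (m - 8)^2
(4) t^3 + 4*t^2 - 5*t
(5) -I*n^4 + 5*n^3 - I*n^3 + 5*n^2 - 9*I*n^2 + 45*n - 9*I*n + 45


(1) = y^2 - 14*y + 48
(2) = (j + s)*(s - 7)*(s + 4)
(3) = m^2 - 16*m + 64
(4) = t*(t - 1)*(t + 5)
(5) = (n - 3*I)*(n + 3*I)*(n + 5*I)*(-I*n - I)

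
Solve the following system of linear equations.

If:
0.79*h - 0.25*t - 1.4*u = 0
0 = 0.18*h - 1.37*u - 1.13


Then:
h = 7.61111111111111*u + 6.27777777777778
t = 18.4511111111111*u + 19.8377777777778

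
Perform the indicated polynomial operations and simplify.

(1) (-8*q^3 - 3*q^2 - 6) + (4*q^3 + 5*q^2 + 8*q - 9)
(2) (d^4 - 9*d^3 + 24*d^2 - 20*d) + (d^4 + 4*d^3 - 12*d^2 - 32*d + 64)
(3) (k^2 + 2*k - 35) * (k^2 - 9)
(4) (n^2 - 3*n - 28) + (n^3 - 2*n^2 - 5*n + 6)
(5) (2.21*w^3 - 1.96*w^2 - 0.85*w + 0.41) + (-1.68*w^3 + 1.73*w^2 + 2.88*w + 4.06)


(1) = -4*q^3 + 2*q^2 + 8*q - 15
(2) = 2*d^4 - 5*d^3 + 12*d^2 - 52*d + 64
(3) = k^4 + 2*k^3 - 44*k^2 - 18*k + 315
(4) = n^3 - n^2 - 8*n - 22
(5) = 0.53*w^3 - 0.23*w^2 + 2.03*w + 4.47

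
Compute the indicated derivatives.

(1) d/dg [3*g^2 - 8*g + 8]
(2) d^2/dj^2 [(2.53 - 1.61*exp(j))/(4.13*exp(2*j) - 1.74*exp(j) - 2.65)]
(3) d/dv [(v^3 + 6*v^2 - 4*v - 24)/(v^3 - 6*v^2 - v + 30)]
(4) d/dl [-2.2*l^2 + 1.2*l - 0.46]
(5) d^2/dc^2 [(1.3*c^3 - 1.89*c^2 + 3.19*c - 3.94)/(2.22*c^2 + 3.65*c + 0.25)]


(1) = 6*g - 8
(2) = (-27.461609*exp(4*j) + 161.046046*exp(3*j) - 160.267128*exp(2*j) + 125.841878*exp(j) - 22.972055)*exp(j)/(70.444997*exp(6*j) - 89.037018*exp(5*j) - 98.090391*exp(4*j) + 108.992556*exp(3*j) + 62.939355*exp(2*j) - 36.65745*exp(j) - 18.609625)
(3) = 6*(-2*v^2 + 9*v - 6)/(v^4 - 16*v^3 + 94*v^2 - 240*v + 225)
(4) = 1.2 - 4.4*l
(5) = (95.268032*c^3 - 103.096176*c^2 - 201.69012*c - 106.6659)/(10.941048*c^6 + 53.96598*c^5 + 92.42415*c^4 + 60.781625*c^3 + 10.408125*c^2 + 0.684375*c + 0.015625)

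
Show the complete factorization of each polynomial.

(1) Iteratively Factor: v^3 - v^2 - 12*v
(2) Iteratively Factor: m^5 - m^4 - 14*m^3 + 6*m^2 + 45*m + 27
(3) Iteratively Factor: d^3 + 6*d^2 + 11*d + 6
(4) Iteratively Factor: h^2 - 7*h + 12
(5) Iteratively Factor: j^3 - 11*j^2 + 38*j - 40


(1) = (v + 3)*(v^2 - 4*v) = (v - 4)*(v + 3)*(v)
(2) = (m - 3)*(m^4 + 2*m^3 - 8*m^2 - 18*m - 9) = (m - 3)^2*(m^3 + 5*m^2 + 7*m + 3) = (m - 3)^2*(m + 1)*(m^2 + 4*m + 3) = (m - 3)^2*(m + 1)^2*(m + 3)
(3) = (d + 3)*(d^2 + 3*d + 2) = (d + 1)*(d + 3)*(d + 2)
(4) = (h - 4)*(h - 3)
(5) = (j - 5)*(j^2 - 6*j + 8) = (j - 5)*(j - 4)*(j - 2)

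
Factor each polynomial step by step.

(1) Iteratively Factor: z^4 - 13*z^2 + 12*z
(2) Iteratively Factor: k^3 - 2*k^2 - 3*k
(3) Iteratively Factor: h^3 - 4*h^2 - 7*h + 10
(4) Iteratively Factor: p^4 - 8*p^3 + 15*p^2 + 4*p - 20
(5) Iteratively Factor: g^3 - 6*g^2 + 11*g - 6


(1) = (z + 4)*(z^3 - 4*z^2 + 3*z) = (z - 1)*(z + 4)*(z^2 - 3*z) = z*(z - 1)*(z + 4)*(z - 3)
(2) = (k)*(k^2 - 2*k - 3) = k*(k + 1)*(k - 3)
(3) = (h + 2)*(h^2 - 6*h + 5) = (h - 5)*(h + 2)*(h - 1)
(4) = (p - 2)*(p^3 - 6*p^2 + 3*p + 10) = (p - 5)*(p - 2)*(p^2 - p - 2) = (p - 5)*(p - 2)*(p + 1)*(p - 2)
(5) = (g - 2)*(g^2 - 4*g + 3) = (g - 2)*(g - 1)*(g - 3)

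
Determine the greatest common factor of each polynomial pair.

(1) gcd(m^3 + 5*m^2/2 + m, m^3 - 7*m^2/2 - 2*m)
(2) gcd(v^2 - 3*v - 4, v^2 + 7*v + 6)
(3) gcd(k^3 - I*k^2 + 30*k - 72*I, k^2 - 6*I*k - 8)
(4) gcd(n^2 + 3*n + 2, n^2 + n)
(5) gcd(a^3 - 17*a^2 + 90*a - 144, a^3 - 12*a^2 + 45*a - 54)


(1) = gcd(m*(m + 1/2)*(m + 2), m*(m - 4)*(m + 1/2)) = m^2 + m/2
(2) = v + 1
(3) = k - 4*I
(4) = gcd((n + 1)*(n + 2), n*(n + 1)) = n + 1
(5) = a^2 - 9*a + 18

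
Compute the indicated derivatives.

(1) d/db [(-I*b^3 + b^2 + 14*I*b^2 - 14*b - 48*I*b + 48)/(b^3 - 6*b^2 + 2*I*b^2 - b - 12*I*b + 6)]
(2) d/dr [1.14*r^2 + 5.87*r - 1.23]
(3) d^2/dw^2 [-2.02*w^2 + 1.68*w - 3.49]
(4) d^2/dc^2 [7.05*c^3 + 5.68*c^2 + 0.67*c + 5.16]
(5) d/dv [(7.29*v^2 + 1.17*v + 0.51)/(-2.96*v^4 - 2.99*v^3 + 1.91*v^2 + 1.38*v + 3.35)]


(1) = (1 - 8*I)/(b^2 + 2*I*b - 1)
(2) = 2.28*r + 5.87
(3) = -4.04000000000000
(4) = 42.3*c + 11.36
(5) = (43.1568*v^5 + 32.1867*v^4 + 13.035*v^3 + 12.4002*v^2 + 46.8948*v + 3.2157)/(8.7616*v^8 + 17.7008*v^7 - 2.3671*v^6 - 19.5914*v^5 - 24.4363*v^4 - 14.7614*v^3 + 14.7014*v^2 + 9.246*v + 11.2225)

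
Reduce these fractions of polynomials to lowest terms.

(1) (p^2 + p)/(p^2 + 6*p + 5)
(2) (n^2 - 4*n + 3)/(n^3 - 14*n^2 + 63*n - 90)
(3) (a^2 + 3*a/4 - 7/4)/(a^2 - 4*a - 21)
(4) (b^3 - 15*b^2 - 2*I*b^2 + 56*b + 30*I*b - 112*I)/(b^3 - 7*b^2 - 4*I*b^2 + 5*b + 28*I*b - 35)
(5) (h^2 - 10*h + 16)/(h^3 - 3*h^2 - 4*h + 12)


(1) = p/(p + 5)
(2) = (n - 1)/(n^2 - 11*n + 30)
(3) = (4*a^2 + 3*a - 7)/(4*a^2 - 16*a - 84)
(4) = (b^2 + b*(-8 - 2*I) + 16*I)/(b^2 - 4*I*b + 5)
(5) = (h - 8)/(h^2 - h - 6)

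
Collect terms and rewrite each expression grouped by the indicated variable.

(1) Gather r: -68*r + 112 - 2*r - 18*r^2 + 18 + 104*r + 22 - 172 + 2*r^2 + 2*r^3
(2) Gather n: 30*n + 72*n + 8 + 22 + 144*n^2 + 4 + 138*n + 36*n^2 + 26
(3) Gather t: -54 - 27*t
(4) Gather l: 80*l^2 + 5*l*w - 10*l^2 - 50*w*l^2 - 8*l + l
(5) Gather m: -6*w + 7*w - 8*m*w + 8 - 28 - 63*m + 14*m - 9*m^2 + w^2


(1) = 2*r^3 - 16*r^2 + 34*r - 20
(2) = 180*n^2 + 240*n + 60
(3) = -27*t - 54
(4) = l^2*(70 - 50*w) + l*(5*w - 7)
(5) = -9*m^2 + m*(-8*w - 49) + w^2 + w - 20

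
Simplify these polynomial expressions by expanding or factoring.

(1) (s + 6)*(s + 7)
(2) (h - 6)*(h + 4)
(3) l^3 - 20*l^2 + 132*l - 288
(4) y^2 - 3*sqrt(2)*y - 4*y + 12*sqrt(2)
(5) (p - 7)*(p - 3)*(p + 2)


(1) = s^2 + 13*s + 42
(2) = h^2 - 2*h - 24
(3) = (l - 8)*(l - 6)^2
(4) = (y - 4)*(y - 3*sqrt(2))
(5) = p^3 - 8*p^2 + p + 42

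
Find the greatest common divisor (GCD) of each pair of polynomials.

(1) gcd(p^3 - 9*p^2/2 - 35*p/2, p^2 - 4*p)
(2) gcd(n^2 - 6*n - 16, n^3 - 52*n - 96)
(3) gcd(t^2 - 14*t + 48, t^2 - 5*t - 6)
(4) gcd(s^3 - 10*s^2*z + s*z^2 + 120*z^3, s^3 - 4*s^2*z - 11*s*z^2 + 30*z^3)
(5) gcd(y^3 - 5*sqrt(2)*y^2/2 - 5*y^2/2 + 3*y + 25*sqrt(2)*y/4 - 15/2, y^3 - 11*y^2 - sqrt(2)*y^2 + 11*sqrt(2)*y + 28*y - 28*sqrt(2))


(1) = p
(2) = n^2 - 6*n - 16
(3) = gcd((t - 8)*(t - 6), (t - 6)*(t + 1)) = t - 6
(4) = gcd((s - 8*z)*(s - 5*z)*(s + 3*z), (s - 5*z)*(s - 2*z)*(s + 3*z)) = -s^2 + 2*s*z + 15*z^2
(5) = y - sqrt(2)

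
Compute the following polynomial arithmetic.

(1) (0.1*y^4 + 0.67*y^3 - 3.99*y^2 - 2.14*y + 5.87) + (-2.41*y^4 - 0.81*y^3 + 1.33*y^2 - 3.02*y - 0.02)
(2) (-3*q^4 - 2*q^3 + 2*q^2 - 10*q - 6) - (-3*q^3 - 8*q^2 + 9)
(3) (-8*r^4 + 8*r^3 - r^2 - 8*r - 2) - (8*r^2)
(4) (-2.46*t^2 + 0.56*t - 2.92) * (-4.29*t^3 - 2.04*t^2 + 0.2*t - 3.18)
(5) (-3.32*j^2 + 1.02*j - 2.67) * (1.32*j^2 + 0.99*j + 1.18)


(1) = -2.31*y^4 - 0.14*y^3 - 2.66*y^2 - 5.16*y + 5.85
(2) = -3*q^4 + q^3 + 10*q^2 - 10*q - 15
(3) = -8*r^4 + 8*r^3 - 9*r^2 - 8*r - 2
(4) = 10.5534*t^5 + 2.616*t^4 + 10.8924*t^3 + 13.8916*t^2 - 2.3648*t + 9.2856
(5) = -4.3824*j^4 - 1.9404*j^3 - 6.4322*j^2 - 1.4397*j - 3.1506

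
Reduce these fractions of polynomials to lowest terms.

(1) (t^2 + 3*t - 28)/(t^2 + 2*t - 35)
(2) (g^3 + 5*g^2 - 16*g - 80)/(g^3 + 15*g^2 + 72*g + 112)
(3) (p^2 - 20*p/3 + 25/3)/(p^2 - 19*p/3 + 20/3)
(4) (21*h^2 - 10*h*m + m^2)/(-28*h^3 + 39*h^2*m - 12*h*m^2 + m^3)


(1) = (t - 4)/(t - 5)
(2) = (g^2 + g - 20)/(g^2 + 11*g + 28)
(3) = (3*p - 5)/(3*p - 4)
(4) = (-3*h + m)/(4*h^2 - 5*h*m + m^2)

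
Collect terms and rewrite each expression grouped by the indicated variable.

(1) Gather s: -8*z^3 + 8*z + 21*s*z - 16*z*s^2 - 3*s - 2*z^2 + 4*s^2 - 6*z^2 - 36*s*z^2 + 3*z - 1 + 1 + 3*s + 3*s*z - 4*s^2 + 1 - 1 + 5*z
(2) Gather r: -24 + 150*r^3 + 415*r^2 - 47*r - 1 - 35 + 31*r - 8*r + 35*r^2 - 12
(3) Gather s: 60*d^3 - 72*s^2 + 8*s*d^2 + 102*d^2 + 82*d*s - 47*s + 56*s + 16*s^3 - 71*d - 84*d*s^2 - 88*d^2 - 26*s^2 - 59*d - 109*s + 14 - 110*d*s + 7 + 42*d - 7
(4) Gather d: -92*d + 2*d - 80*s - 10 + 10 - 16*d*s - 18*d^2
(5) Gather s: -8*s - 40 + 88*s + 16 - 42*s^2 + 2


(1) = -16*s^2*z + s*(-36*z^2 + 24*z) - 8*z^3 - 8*z^2 + 16*z
(2) = 150*r^3 + 450*r^2 - 24*r - 72
(3) = 60*d^3 + 14*d^2 - 88*d + 16*s^3 + s^2*(-84*d - 98) + s*(8*d^2 - 28*d - 100) + 14
(4) = -18*d^2 + d*(-16*s - 90) - 80*s
(5) = -42*s^2 + 80*s - 22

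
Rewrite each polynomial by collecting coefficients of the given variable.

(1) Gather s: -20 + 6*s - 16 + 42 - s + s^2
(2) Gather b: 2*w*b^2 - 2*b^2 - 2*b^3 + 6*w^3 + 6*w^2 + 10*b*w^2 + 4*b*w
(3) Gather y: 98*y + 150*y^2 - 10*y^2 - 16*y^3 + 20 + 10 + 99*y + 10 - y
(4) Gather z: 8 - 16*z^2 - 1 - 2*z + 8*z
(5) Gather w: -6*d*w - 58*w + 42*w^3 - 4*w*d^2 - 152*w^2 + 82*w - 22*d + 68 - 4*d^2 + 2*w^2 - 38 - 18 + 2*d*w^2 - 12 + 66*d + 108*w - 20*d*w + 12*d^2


(1) = s^2 + 5*s + 6
(2) = -2*b^3 + b^2*(2*w - 2) + b*(10*w^2 + 4*w) + 6*w^3 + 6*w^2
(3) = -16*y^3 + 140*y^2 + 196*y + 40
(4) = -16*z^2 + 6*z + 7
(5) = 8*d^2 + 44*d + 42*w^3 + w^2*(2*d - 150) + w*(-4*d^2 - 26*d + 132)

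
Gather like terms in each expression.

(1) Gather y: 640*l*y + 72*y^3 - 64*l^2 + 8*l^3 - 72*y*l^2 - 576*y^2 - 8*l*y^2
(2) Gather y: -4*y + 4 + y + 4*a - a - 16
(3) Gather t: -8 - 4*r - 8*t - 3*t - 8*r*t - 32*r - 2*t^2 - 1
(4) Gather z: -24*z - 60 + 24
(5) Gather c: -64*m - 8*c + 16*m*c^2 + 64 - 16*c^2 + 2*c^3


(1) = 8*l^3 - 64*l^2 + 72*y^3 + y^2*(-8*l - 576) + y*(-72*l^2 + 640*l)
(2) = 3*a - 3*y - 12
(3) = -36*r - 2*t^2 + t*(-8*r - 11) - 9
(4) = -24*z - 36
(5) = 2*c^3 + c^2*(16*m - 16) - 8*c - 64*m + 64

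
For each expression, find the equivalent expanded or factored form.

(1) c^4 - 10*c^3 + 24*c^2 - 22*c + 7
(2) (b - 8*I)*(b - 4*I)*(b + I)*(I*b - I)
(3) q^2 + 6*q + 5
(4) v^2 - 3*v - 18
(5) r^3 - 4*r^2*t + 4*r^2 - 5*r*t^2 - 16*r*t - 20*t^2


(1) = (c - 7)*(c - 1)^3
(2) = I*b^4 + 11*b^3 - I*b^3 - 11*b^2 - 20*I*b^2 + 32*b + 20*I*b - 32
(3) = (q + 1)*(q + 5)
(4) = (v - 6)*(v + 3)
(5) = (r + 4)*(r - 5*t)*(r + t)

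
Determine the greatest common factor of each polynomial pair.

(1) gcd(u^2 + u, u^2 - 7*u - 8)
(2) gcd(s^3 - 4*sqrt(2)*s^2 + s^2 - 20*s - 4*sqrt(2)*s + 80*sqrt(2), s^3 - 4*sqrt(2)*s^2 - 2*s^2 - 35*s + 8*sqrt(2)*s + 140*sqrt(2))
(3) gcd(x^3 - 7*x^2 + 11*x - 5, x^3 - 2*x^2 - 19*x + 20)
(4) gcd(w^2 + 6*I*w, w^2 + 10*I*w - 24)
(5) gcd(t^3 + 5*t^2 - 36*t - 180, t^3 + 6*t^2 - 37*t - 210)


(1) = u + 1
(2) = gcd((s - 4)*(s + 5)*(s - 4*sqrt(2)), (s - 7)*(s + 5)*(s - 4*sqrt(2))) = s^2 + s*(5 - 4*sqrt(2)) - 20*sqrt(2)
(3) = gcd((x - 5)*(x - 1)^2, (x - 5)*(x - 1)*(x + 4)) = x^2 - 6*x + 5
(4) = gcd(w*(w + 6*I), (w + 4*I)*(w + 6*I)) = w + 6*I
(5) = t^2 - t - 30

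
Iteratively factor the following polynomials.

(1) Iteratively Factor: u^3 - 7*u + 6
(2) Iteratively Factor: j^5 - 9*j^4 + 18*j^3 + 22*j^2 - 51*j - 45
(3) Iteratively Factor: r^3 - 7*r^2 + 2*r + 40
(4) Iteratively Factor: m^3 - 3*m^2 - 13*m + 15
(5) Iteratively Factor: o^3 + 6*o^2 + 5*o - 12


(1) = (u - 1)*(u^2 + u - 6) = (u - 1)*(u + 3)*(u - 2)
(2) = (j + 1)*(j^4 - 10*j^3 + 28*j^2 - 6*j - 45) = (j + 1)^2*(j^3 - 11*j^2 + 39*j - 45) = (j - 3)*(j + 1)^2*(j^2 - 8*j + 15) = (j - 3)^2*(j + 1)^2*(j - 5)
(3) = (r + 2)*(r^2 - 9*r + 20) = (r - 4)*(r + 2)*(r - 5)
(4) = (m - 5)*(m^2 + 2*m - 3) = (m - 5)*(m - 1)*(m + 3)
(5) = (o + 4)*(o^2 + 2*o - 3) = (o - 1)*(o + 4)*(o + 3)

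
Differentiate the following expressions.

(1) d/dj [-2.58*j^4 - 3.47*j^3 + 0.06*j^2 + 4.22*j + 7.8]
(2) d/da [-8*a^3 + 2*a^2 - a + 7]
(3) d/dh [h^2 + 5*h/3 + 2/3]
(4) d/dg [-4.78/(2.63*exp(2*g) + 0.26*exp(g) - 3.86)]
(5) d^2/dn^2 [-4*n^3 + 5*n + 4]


(1) = -10.32*j^3 - 10.41*j^2 + 0.12*j + 4.22
(2) = -24*a^2 + 4*a - 1
(3) = 2*h + 5/3
(4) = (25.1428*exp(g) + 1.2428)*exp(g)/(2.63*exp(2*g) + 0.26*exp(g) - 3.86)^2
(5) = -24*n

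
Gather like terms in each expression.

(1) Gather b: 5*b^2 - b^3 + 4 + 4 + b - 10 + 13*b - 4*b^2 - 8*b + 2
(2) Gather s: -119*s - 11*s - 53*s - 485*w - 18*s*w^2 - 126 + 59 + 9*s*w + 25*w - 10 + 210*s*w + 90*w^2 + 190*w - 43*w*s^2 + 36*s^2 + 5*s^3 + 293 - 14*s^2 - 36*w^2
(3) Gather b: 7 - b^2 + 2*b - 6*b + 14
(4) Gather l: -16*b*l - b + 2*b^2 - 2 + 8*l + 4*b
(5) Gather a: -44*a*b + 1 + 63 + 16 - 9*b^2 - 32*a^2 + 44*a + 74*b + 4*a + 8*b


(1) = -b^3 + b^2 + 6*b
(2) = 5*s^3 + s^2*(22 - 43*w) + s*(-18*w^2 + 219*w - 183) + 54*w^2 - 270*w + 216
(3) = -b^2 - 4*b + 21
(4) = 2*b^2 + 3*b + l*(8 - 16*b) - 2
(5) = -32*a^2 + a*(48 - 44*b) - 9*b^2 + 82*b + 80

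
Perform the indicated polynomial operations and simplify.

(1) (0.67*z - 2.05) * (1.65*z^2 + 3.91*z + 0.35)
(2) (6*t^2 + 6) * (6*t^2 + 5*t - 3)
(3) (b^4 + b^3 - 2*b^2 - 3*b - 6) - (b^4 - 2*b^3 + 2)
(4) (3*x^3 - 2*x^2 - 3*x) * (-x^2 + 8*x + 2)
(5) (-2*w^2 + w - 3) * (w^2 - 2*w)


(1) = 1.1055*z^3 - 0.7628*z^2 - 7.781*z - 0.7175
(2) = 36*t^4 + 30*t^3 + 18*t^2 + 30*t - 18
(3) = 3*b^3 - 2*b^2 - 3*b - 8
(4) = -3*x^5 + 26*x^4 - 7*x^3 - 28*x^2 - 6*x
(5) = -2*w^4 + 5*w^3 - 5*w^2 + 6*w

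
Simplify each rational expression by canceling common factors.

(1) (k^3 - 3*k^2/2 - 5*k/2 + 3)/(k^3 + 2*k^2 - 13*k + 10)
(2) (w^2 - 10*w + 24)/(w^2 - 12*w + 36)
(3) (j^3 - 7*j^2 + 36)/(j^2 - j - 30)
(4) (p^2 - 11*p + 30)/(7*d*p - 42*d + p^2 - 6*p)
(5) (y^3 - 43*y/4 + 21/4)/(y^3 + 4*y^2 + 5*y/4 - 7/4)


(1) = (2*k + 3)/(2*k + 10)
(2) = (w - 4)/(w - 6)
(3) = (j^2 - j - 6)/(j + 5)
(4) = (p - 5)/(7*d + p)
(5) = (y - 3)/(y + 1)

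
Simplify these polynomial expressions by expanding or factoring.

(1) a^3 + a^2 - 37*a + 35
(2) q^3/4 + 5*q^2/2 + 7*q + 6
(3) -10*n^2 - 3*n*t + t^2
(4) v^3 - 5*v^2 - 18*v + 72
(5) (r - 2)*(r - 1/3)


(1) = (a - 5)*(a - 1)*(a + 7)
(2) = (q/4 + 1/2)*(q + 2)*(q + 6)
(3) = (-5*n + t)*(2*n + t)
(4) = (v - 6)*(v - 3)*(v + 4)
(5) = r^2 - 7*r/3 + 2/3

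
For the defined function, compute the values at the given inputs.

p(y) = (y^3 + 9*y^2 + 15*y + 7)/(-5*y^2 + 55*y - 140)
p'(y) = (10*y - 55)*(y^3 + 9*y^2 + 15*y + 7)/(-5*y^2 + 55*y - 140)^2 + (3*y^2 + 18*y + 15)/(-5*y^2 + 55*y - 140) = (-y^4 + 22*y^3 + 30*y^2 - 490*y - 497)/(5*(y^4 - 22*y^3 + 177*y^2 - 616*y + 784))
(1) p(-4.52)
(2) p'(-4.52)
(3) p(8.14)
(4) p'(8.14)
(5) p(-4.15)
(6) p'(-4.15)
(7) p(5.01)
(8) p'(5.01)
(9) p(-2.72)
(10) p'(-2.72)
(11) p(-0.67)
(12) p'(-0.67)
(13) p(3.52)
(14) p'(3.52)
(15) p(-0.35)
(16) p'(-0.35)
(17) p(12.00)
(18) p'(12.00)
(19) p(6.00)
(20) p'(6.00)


(1) = -0.06
(2) = -0.00
(3) = -53.60
(4) = 44.69
(5) = -0.06
(6) = 0.00
(7) = 43.17
(8) = -3.09
(9) = -0.04
(10) = 0.03
(11) = -0.00
(12) = -0.03
(13) = -25.73
(14) = -74.84
(15) = -0.02
(16) = -0.06
(17) = -16.05
(18) = 1.90
(19) = 63.70
(20) = 54.95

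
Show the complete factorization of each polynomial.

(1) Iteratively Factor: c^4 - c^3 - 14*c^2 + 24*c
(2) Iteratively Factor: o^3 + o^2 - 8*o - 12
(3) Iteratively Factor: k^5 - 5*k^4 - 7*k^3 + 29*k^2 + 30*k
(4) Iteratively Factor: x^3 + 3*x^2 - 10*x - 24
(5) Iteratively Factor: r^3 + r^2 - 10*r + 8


(1) = (c - 2)*(c^3 + c^2 - 12*c) = (c - 3)*(c - 2)*(c^2 + 4*c) = c*(c - 3)*(c - 2)*(c + 4)
(2) = (o - 3)*(o^2 + 4*o + 4) = (o - 3)*(o + 2)*(o + 2)
(3) = (k)*(k^4 - 5*k^3 - 7*k^2 + 29*k + 30) = k*(k + 2)*(k^3 - 7*k^2 + 7*k + 15) = k*(k + 1)*(k + 2)*(k^2 - 8*k + 15) = k*(k - 3)*(k + 1)*(k + 2)*(k - 5)
(4) = (x - 3)*(x^2 + 6*x + 8) = (x - 3)*(x + 4)*(x + 2)
(5) = (r + 4)*(r^2 - 3*r + 2) = (r - 1)*(r + 4)*(r - 2)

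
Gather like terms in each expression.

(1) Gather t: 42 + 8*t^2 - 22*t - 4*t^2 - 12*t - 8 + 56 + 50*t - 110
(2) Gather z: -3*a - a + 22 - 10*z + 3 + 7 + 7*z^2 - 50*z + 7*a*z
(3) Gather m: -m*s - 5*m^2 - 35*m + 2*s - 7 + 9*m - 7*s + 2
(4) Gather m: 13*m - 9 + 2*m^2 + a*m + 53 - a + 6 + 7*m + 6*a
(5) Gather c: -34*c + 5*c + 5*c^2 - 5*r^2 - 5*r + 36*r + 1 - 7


(1) = 4*t^2 + 16*t - 20
(2) = -4*a + 7*z^2 + z*(7*a - 60) + 32
(3) = -5*m^2 + m*(-s - 26) - 5*s - 5
(4) = 5*a + 2*m^2 + m*(a + 20) + 50
(5) = 5*c^2 - 29*c - 5*r^2 + 31*r - 6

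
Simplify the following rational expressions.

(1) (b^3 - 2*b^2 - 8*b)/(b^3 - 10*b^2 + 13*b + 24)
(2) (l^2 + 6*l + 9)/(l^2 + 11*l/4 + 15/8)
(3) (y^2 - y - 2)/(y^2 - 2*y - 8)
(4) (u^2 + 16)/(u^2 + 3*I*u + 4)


(1) = (b^3 - 2*b^2 - 8*b)/(b^3 - 10*b^2 + 13*b + 24)
(2) = (8*l^2 + 48*l + 72)/(8*l^2 + 22*l + 15)
(3) = (y^2 - y - 2)/(y^2 - 2*y - 8)
(4) = (u - 4*I)/(u - I)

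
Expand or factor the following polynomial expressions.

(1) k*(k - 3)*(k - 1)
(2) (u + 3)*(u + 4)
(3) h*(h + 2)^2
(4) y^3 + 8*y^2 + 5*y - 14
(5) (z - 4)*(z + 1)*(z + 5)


(1) = k^3 - 4*k^2 + 3*k
(2) = u^2 + 7*u + 12
(3) = h^3 + 4*h^2 + 4*h
(4) = (y - 1)*(y + 2)*(y + 7)
(5) = z^3 + 2*z^2 - 19*z - 20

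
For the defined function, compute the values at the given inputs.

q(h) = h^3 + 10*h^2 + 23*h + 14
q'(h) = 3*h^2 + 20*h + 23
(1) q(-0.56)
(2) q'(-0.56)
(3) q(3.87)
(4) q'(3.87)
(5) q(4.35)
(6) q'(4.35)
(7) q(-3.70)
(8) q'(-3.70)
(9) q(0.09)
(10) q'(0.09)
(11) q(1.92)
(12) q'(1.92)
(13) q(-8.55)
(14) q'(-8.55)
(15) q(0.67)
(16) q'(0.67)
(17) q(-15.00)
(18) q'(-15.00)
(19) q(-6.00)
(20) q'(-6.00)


(1) = 4.08
(2) = 12.74
(3) = 310.74
(4) = 145.33
(5) = 385.59
(6) = 166.77
(7) = 15.15
(8) = -9.93
(9) = 16.15
(10) = 24.82
(11) = 102.10
(12) = 72.46
(13) = -76.65
(14) = 71.31
(15) = 34.20
(16) = 37.75
(17) = -1456.00
(18) = 398.00
(19) = 20.00
(20) = 11.00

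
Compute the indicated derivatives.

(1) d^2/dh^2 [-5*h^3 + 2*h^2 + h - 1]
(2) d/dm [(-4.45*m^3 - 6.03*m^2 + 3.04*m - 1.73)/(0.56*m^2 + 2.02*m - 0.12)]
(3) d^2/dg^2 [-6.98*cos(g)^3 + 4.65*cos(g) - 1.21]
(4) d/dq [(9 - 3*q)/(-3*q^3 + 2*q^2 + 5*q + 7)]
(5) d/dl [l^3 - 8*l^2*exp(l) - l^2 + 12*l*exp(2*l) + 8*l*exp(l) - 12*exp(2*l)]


(1) = 4 - 30*h
(2) = (-2.492*m^4 - 17.978*m^3 - 12.281*m^2 + 3.3848*m + 3.1298)/(0.3136*m^4 + 2.2624*m^3 + 3.946*m^2 - 0.4848*m + 0.0144)
(3) = (16.29 - 62.82*sin(g)^2)*cos(g)
(4) = 3*(-6*q^3 + 29*q^2 - 12*q - 22)/(9*q^6 - 12*q^5 - 26*q^4 - 22*q^3 + 53*q^2 + 70*q + 49)
(5) = -8*l^2*exp(l) + 3*l^2 + 24*l*exp(2*l) - 8*l*exp(l) - 2*l - 12*exp(2*l) + 8*exp(l)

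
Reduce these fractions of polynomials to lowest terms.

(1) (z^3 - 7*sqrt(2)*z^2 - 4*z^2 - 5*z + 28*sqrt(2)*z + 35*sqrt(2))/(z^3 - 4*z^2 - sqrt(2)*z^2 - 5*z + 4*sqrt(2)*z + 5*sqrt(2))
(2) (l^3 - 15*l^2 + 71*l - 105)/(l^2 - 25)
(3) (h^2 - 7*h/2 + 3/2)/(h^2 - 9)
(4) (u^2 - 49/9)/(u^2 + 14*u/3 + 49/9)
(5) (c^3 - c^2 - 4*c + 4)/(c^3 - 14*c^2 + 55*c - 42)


(1) = (z - 7*sqrt(2))/(z - sqrt(2))
(2) = (l^2 - 10*l + 21)/(l + 5)
(3) = (2*h - 1)/(2*h + 6)
(4) = (3*u - 7)/(3*u + 7)
(5) = (c^2 - 4)/(c^2 - 13*c + 42)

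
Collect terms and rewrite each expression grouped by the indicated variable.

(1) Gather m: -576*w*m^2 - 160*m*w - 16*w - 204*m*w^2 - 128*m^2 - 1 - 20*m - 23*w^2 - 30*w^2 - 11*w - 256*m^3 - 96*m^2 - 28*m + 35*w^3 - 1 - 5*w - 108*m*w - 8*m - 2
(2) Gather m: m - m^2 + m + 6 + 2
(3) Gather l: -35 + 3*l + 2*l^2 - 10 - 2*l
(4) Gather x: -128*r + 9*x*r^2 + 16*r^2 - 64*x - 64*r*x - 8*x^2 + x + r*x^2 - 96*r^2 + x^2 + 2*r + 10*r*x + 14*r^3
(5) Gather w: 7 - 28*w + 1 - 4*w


(1) = -256*m^3 + m^2*(-576*w - 224) + m*(-204*w^2 - 268*w - 56) + 35*w^3 - 53*w^2 - 32*w - 4
(2) = -m^2 + 2*m + 8
(3) = 2*l^2 + l - 45
(4) = 14*r^3 - 80*r^2 - 126*r + x^2*(r - 7) + x*(9*r^2 - 54*r - 63)
(5) = 8 - 32*w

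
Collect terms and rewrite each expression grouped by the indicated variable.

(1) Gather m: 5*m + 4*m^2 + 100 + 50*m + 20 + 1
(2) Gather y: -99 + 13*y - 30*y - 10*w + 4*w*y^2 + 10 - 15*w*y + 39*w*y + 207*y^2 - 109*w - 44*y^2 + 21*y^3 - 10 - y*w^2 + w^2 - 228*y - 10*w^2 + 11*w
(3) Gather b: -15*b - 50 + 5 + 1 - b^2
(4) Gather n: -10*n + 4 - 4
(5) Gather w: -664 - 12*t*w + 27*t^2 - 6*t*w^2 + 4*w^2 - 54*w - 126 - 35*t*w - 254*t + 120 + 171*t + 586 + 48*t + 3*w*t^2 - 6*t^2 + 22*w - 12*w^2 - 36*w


(1) = 4*m^2 + 55*m + 121
(2) = -9*w^2 - 108*w + 21*y^3 + y^2*(4*w + 163) + y*(-w^2 + 24*w - 245) - 99
(3) = -b^2 - 15*b - 44
(4) = -10*n
(5) = 21*t^2 - 35*t + w^2*(-6*t - 8) + w*(3*t^2 - 47*t - 68) - 84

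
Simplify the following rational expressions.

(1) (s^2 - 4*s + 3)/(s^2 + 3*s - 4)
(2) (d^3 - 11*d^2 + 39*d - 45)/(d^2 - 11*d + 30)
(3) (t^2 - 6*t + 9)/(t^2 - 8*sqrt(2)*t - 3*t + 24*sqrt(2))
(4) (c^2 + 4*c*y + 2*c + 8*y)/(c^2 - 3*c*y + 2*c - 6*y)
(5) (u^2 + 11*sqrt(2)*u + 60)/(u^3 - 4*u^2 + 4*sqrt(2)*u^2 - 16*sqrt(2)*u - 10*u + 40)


(1) = (s - 3)/(s + 4)
(2) = (d^2 - 6*d + 9)/(d - 6)
(3) = (t - 3)/(t - 8*sqrt(2))
(4) = (-c - 4*y)/(-c + 3*y)
(5) = (u + 6*sqrt(2))/(u^2 + u*(-4 - sqrt(2)) + 4*sqrt(2))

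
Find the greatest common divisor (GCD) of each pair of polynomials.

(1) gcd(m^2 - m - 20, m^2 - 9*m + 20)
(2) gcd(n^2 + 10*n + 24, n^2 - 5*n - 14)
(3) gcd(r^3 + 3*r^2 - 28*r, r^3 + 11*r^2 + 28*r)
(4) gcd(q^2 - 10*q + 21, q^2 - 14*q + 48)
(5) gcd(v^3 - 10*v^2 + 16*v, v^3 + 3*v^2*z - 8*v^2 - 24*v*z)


(1) = gcd((m - 5)*(m + 4), (m - 5)*(m - 4)) = m - 5
(2) = gcd((n + 4)*(n + 6), (n - 7)*(n + 2)) = 1
(3) = gcd(r*(r - 4)*(r + 7), r*(r + 4)*(r + 7)) = r^2 + 7*r
(4) = gcd((q - 7)*(q - 3), (q - 8)*(q - 6)) = 1
(5) = v^2 - 8*v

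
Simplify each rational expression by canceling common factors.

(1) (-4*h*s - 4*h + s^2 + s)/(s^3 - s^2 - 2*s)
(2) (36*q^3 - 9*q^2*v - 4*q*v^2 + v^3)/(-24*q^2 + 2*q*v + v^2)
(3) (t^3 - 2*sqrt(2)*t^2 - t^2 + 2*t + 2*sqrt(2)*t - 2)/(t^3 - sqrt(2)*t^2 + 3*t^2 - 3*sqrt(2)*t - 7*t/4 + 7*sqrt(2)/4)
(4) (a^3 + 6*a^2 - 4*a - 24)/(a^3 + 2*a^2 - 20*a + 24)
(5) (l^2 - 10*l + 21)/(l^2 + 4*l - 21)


(1) = (-4*h + s)/(s^2 - 2*s)
(2) = (-9*q^2 + v^2)/(6*q + v)
(3) = (4*t^2 + t*(-4*sqrt(2) - 4) + 4*sqrt(2))/(4*t^2 + 12*t - 7)
(4) = (a + 2)/(a - 2)
(5) = (l - 7)/(l + 7)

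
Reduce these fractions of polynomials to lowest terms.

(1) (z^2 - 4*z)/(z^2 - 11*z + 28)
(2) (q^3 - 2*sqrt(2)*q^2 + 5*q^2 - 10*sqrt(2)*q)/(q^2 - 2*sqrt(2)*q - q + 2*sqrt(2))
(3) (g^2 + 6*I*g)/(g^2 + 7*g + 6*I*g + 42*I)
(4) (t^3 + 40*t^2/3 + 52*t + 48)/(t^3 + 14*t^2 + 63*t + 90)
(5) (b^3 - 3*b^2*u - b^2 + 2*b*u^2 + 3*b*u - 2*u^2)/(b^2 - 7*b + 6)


(1) = z/(z - 7)
(2) = (q^2 + 5*q)/(q - 1)
(3) = g/(g + 7)
(4) = (3*t^2 + 22*t + 24)/(3*t^2 + 24*t + 45)
(5) = (b^2 - 3*b*u + 2*u^2)/(b - 6)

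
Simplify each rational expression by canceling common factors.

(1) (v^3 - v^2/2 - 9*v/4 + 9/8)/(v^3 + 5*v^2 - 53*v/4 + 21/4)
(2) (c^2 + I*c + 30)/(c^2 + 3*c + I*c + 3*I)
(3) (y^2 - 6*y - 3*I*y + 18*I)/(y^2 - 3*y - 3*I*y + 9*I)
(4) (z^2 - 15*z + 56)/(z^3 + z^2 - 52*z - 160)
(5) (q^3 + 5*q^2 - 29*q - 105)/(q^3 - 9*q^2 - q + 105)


(1) = (2*v + 3)/(2*v + 14)
(2) = (c^2 + I*c + 30)/(c^2 + c*(3 + I) + 3*I)
(3) = (y - 6)/(y - 3)
(4) = (z - 7)/(z^2 + 9*z + 20)
(5) = (q + 7)/(q - 7)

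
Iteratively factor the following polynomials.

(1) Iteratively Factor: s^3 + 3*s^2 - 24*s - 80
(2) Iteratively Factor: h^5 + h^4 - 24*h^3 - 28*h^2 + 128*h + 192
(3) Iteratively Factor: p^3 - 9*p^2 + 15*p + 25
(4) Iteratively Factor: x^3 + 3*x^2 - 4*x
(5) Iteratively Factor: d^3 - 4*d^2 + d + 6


(1) = (s - 5)*(s^2 + 8*s + 16) = (s - 5)*(s + 4)*(s + 4)
(2) = (h - 4)*(h^4 + 5*h^3 - 4*h^2 - 44*h - 48) = (h - 4)*(h + 4)*(h^3 + h^2 - 8*h - 12) = (h - 4)*(h + 2)*(h + 4)*(h^2 - h - 6) = (h - 4)*(h + 2)^2*(h + 4)*(h - 3)
(3) = (p + 1)*(p^2 - 10*p + 25) = (p - 5)*(p + 1)*(p - 5)
(4) = (x + 4)*(x^2 - x) = x*(x + 4)*(x - 1)
(5) = (d + 1)*(d^2 - 5*d + 6) = (d - 3)*(d + 1)*(d - 2)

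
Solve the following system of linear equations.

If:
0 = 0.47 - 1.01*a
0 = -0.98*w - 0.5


Then:
a = 0.47
w = -0.51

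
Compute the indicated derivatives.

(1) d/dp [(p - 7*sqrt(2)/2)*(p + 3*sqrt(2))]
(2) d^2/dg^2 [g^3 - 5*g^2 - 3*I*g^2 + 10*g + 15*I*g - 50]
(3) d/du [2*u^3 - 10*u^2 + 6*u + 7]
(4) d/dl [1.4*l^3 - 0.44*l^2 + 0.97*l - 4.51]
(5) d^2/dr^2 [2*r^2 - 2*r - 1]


(1) = 2*p - sqrt(2)/2
(2) = 6*g - 10 - 6*I
(3) = 6*u^2 - 20*u + 6
(4) = 4.2*l^2 - 0.88*l + 0.97
(5) = 4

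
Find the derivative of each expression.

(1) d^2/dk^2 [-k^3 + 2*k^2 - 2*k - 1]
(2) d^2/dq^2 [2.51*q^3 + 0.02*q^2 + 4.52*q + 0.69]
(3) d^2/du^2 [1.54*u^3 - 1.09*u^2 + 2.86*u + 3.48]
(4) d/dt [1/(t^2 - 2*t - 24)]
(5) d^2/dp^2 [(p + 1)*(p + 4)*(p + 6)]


(1) = 4 - 6*k
(2) = 15.06*q + 0.04
(3) = 9.24*u - 2.18
(4) = 2*(1 - t)/(-t^2 + 2*t + 24)^2
(5) = 6*p + 22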